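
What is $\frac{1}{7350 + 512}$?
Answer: $\frac{1}{7862} \approx 0.00012719$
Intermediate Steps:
$\frac{1}{7350 + 512} = \frac{1}{7862}$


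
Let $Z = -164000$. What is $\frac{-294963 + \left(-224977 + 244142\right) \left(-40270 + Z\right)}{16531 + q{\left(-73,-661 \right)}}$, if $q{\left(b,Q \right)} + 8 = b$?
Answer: $- \frac{3915129513}{16450} \approx -2.38 \cdot 10^{5}$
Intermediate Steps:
$q{\left(b,Q \right)} = -8 + b$
$\frac{-294963 + \left(-224977 + 244142\right) \left(-40270 + Z\right)}{16531 + q{\left(-73,-661 \right)}} = \frac{-294963 + \left(-224977 + 244142\right) \left(-40270 - 164000\right)}{16531 - 81} = \frac{-294963 + 19165 \left(-204270\right)}{16531 - 81} = \frac{-294963 - 3914834550}{16450} = \left(-3915129513\right) \frac{1}{16450} = - \frac{3915129513}{16450}$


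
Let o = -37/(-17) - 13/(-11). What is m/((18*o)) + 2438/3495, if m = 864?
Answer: 8225546/548715 ≈ 14.991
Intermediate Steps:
o = 628/187 (o = -37*(-1/17) - 13*(-1/11) = 37/17 + 13/11 = 628/187 ≈ 3.3583)
m/((18*o)) + 2438/3495 = 864/((18*(628/187))) + 2438/3495 = 864/(11304/187) + 2438*(1/3495) = 864*(187/11304) + 2438/3495 = 2244/157 + 2438/3495 = 8225546/548715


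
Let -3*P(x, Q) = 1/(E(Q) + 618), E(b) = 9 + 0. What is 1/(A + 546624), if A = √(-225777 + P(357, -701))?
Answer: 514099872/281019540775397 - 3*I*√88759486442/562039081550794 ≈ 1.8294e-6 - 1.5902e-9*I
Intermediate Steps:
E(b) = 9
P(x, Q) = -1/1881 (P(x, Q) = -1/(3*(9 + 618)) = -⅓/627 = -⅓*1/627 = -1/1881)
A = I*√88759486442/627 (A = √(-225777 - 1/1881) = √(-424686538/1881) = I*√88759486442/627 ≈ 475.16*I)
1/(A + 546624) = 1/(I*√88759486442/627 + 546624) = 1/(546624 + I*√88759486442/627)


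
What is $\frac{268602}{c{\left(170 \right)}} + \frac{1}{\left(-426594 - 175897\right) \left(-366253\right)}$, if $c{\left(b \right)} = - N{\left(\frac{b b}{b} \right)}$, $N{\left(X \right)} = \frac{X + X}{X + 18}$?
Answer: $- \frac{2785728930935201477}{18756451578955} \approx -1.4852 \cdot 10^{5}$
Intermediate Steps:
$N{\left(X \right)} = \frac{2 X}{18 + X}$
$c{\left(b \right)} = - \frac{2 b}{18 + b}$ ($c{\left(b \right)} = - \frac{2 \frac{b b}{b}}{18 + \frac{b b}{b}} = - \frac{2 \frac{b^{2}}{b}}{18 + \frac{b^{2}}{b}} = - \frac{2 b}{18 + b}$)
$\frac{268602}{c{\left(170 \right)}} + \frac{1}{\left(-426594 - 175897\right) \left(-366253\right)} = \frac{268602}{\left(-2\right) 170 \frac{1}{18 + 170}} + \frac{1}{\left(-426594 - 175897\right) \left(-366253\right)} = \frac{268602}{\left(-2\right) 170 \cdot \frac{1}{188}} + \frac{1}{-602491} \left(- \frac{1}{366253}\right) = \frac{268602}{\left(-2\right) 170 \cdot \frac{1}{188}} - - \frac{1}{220664136223} = \frac{268602}{- \frac{85}{47}} + \frac{1}{220664136223} = 268602 \left(- \frac{47}{85}\right) + \frac{1}{220664136223} = - \frac{12624294}{85} + \frac{1}{220664136223} = - \frac{2785728930935201477}{18756451578955}$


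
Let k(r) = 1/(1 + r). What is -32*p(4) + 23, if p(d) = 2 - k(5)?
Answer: -107/3 ≈ -35.667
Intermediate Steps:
p(d) = 11/6 (p(d) = 2 - 1/(1 + 5) = 2 - 1/6 = 11/6)
-32*p(4) + 23 = -32*11/6 + 23 = -176/3 + 23 = -107/3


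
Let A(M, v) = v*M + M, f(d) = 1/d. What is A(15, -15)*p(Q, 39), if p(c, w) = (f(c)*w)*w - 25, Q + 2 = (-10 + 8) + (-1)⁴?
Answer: 111720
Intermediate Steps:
Q = -3 (Q = -2 + ((-10 + 8) + (-1)⁴) = -2 + (-2 + 1) = -2 - 1 = -3)
A(M, v) = M + M*v (A(M, v) = M*v + M = M + M*v)
p(c, w) = -25 + w²/c (p(c, w) = (w/c)*w - 25 = w²/c - 25 = -25 + w²/c)
A(15, -15)*p(Q, 39) = (15*(1 - 15))*(-25 + 39²/(-3)) = (15*(-14))*(-25 - ⅓*1521) = -210*(-25 - 507) = -210*(-532) = 111720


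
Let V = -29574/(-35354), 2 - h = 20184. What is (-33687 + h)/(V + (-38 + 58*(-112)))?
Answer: 952242313/115486731 ≈ 8.2455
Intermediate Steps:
h = -20182 (h = 2 - 1*20184 = 2 - 20184 = -20182)
V = 14787/17677 (V = -29574*(-1/35354) = 14787/17677 ≈ 0.83651)
(-33687 + h)/(V + (-38 + 58*(-112))) = (-33687 - 20182)/(14787/17677 + (-38 + 58*(-112))) = -53869/(14787/17677 + (-38 - 6496)) = -53869/(14787/17677 - 6534) = -53869/(-115486731/17677) = -53869*(-17677/115486731) = 952242313/115486731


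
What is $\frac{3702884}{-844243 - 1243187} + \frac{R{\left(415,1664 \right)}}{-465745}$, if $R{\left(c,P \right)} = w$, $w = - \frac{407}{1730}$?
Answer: $- \frac{298355664625939}{168192344765550} \approx -1.7739$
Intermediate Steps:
$w = - \frac{407}{1730}$ ($w = \left(-407\right) \frac{1}{1730} = - \frac{407}{1730} \approx -0.23526$)
$R{\left(c,P \right)} = - \frac{407}{1730}$
$\frac{3702884}{-844243 - 1243187} + \frac{R{\left(415,1664 \right)}}{-465745} = \frac{3702884}{-844243 - 1243187} - \frac{407}{1730 \left(-465745\right)} = \frac{3702884}{-2087430} - - \frac{407}{805738850} = 3702884 \left(- \frac{1}{2087430}\right) + \frac{407}{805738850} = - \frac{1851442}{1043715} + \frac{407}{805738850} = - \frac{298355664625939}{168192344765550}$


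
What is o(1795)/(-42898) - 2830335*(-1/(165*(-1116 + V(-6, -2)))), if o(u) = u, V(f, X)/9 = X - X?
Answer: -4058208071/263307924 ≈ -15.412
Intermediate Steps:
V(f, X) = 0 (V(f, X) = 9*(X - X) = 9*0 = 0)
o(1795)/(-42898) - 2830335*(-1/(165*(-1116 + V(-6, -2)))) = 1795/(-42898) - 2830335*(-1/(165*(-1116 + 0))) = 1795*(-1/42898) - 2830335/((-165*(-1116))) = -1795/42898 - 2830335/184140 = -1795/42898 - 2830335*1/184140 = -1795/42898 - 188689/12276 = -4058208071/263307924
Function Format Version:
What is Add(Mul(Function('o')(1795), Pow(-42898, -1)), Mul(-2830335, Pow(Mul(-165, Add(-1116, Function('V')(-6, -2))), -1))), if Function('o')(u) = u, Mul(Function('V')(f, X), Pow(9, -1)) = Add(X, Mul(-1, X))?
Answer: Rational(-4058208071, 263307924) ≈ -15.412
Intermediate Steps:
Function('V')(f, X) = 0 (Function('V')(f, X) = Mul(9, Add(X, Mul(-1, X))) = Mul(9, 0) = 0)
Add(Mul(Function('o')(1795), Pow(-42898, -1)), Mul(-2830335, Pow(Mul(-165, Add(-1116, Function('V')(-6, -2))), -1))) = Add(Mul(1795, Pow(-42898, -1)), Mul(-2830335, Pow(Mul(-165, Add(-1116, 0)), -1))) = Add(Mul(1795, Rational(-1, 42898)), Mul(-2830335, Pow(Mul(-165, -1116), -1))) = Add(Rational(-1795, 42898), Mul(-2830335, Pow(184140, -1))) = Add(Rational(-1795, 42898), Mul(-2830335, Rational(1, 184140))) = Add(Rational(-1795, 42898), Rational(-188689, 12276)) = Rational(-4058208071, 263307924)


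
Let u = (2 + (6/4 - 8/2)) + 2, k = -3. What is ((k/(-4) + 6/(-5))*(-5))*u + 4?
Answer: 59/8 ≈ 7.3750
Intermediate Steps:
u = 3/2 (u = (2 + (6*(¼) - 8*½)) + 2 = (2 + (3/2 - 4)) + 2 = (2 - 5/2) + 2 = -½ + 2 = 3/2 ≈ 1.5000)
((k/(-4) + 6/(-5))*(-5))*u + 4 = ((-3/(-4) + 6/(-5))*(-5))*(3/2) + 4 = ((-3*(-¼) + 6*(-⅕))*(-5))*(3/2) + 4 = ((¾ - 6/5)*(-5))*(3/2) + 4 = -9/20*(-5)*(3/2) + 4 = (9/4)*(3/2) + 4 = 27/8 + 4 = 59/8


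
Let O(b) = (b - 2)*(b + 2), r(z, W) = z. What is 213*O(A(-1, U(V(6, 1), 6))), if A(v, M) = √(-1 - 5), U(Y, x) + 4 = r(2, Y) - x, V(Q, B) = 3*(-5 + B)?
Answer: -2130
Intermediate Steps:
V(Q, B) = -15 + 3*B
U(Y, x) = -2 - x (U(Y, x) = -4 + (2 - x) = -2 - x)
A(v, M) = I*√6 (A(v, M) = √(-6) = I*√6)
O(b) = (-2 + b)*(2 + b)
213*O(A(-1, U(V(6, 1), 6))) = 213*(-4 + (I*√6)²) = 213*(-4 - 6) = 213*(-10) = -2130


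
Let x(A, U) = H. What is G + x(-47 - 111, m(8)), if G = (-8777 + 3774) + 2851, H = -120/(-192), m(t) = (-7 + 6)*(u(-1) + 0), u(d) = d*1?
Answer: -17211/8 ≈ -2151.4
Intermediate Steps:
u(d) = d
m(t) = 1 (m(t) = (-7 + 6)*(-1 + 0) = -1*(-1) = 1)
H = 5/8 (H = -120*(-1/192) = 5/8 ≈ 0.62500)
x(A, U) = 5/8
G = -2152 (G = -5003 + 2851 = -2152)
G + x(-47 - 111, m(8)) = -2152 + 5/8 = -17211/8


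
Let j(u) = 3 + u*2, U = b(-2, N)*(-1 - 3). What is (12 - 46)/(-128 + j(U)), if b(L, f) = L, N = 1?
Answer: 34/109 ≈ 0.31193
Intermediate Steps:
U = 8 (U = -2*(-1 - 3) = -2*(-4) = 8)
j(u) = 3 + 2*u
(12 - 46)/(-128 + j(U)) = (12 - 46)/(-128 + (3 + 2*8)) = -34/(-128 + (3 + 16)) = -34/(-128 + 19) = -34/(-109) = -1/109*(-34) = 34/109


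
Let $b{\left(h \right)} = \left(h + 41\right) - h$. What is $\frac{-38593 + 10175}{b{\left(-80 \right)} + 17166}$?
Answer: $- \frac{28418}{17207} \approx -1.6515$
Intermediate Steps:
$b{\left(h \right)} = 41$ ($b{\left(h \right)} = \left(41 + h\right) - h = 41$)
$\frac{-38593 + 10175}{b{\left(-80 \right)} + 17166} = \frac{-38593 + 10175}{41 + 17166} = - \frac{28418}{17207}$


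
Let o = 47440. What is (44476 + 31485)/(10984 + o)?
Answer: 75961/58424 ≈ 1.3002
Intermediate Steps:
(44476 + 31485)/(10984 + o) = (44476 + 31485)/(10984 + 47440) = 75961/58424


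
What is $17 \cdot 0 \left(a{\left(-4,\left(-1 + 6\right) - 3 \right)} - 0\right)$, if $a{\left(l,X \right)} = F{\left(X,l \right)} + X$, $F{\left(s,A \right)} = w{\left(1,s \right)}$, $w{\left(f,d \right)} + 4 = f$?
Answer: $0$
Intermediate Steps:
$w{\left(f,d \right)} = -4 + f$
$F{\left(s,A \right)} = -3$ ($F{\left(s,A \right)} = -4 + 1 = -3$)
$a{\left(l,X \right)} = -3 + X$
$17 \cdot 0 \left(a{\left(-4,\left(-1 + 6\right) - 3 \right)} - 0\right) = 17 \cdot 0 \left(\left(-3 + \left(\left(-1 + 6\right) - 3\right)\right) - 0\right) = 0 \left(\left(-3 + \left(5 - 3\right)\right) + 0\right) = 0 \left(\left(-3 + 2\right) + 0\right) = 0 \left(-1 + 0\right) = 0 \left(-1\right) = 0$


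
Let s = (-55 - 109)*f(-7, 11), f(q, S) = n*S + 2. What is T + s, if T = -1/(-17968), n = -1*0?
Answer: -5893503/17968 ≈ -328.00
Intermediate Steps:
n = 0
f(q, S) = 2 (f(q, S) = 0*S + 2 = 0 + 2 = 2)
s = -328 (s = (-55 - 109)*2 = -164*2 = -328)
T = 1/17968 (T = -1*(-1/17968) = 1/17968 ≈ 5.5654e-5)
T + s = 1/17968 - 328 = -5893503/17968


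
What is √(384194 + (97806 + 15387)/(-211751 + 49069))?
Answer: √10167842199178430/162682 ≈ 619.83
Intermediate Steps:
√(384194 + (97806 + 15387)/(-211751 + 49069)) = √(384194 + 113193/(-162682)) = √(384194 + 113193*(-1/162682)) = √(384194 - 113193/162682) = √(62501335115/162682) = √10167842199178430/162682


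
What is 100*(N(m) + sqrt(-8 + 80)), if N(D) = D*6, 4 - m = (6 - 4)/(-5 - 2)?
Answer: 18000/7 + 600*sqrt(2) ≈ 3420.0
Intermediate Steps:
m = 30/7 (m = 4 - (6 - 4)/(-5 - 2) = 4 - 2/(-7) = 4 - 2*(-1)/7 = 4 - 1*(-2/7) = 4 + 2/7 = 30/7 ≈ 4.2857)
N(D) = 6*D
100*(N(m) + sqrt(-8 + 80)) = 100*(6*(30/7) + sqrt(-8 + 80)) = 100*(180/7 + sqrt(72)) = 100*(180/7 + 6*sqrt(2)) = 18000/7 + 600*sqrt(2)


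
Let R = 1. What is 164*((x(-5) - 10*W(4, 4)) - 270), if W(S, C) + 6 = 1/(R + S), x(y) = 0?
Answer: -34768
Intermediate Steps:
W(S, C) = -6 + 1/(1 + S)
164*((x(-5) - 10*W(4, 4)) - 270) = 164*((0 - 10*(-5 - 6*4)/(1 + 4)) - 270) = 164*((0 - 10*(-5 - 24)/5) - 270) = 164*((0 - 2*(-29)) - 270) = 164*((0 - 10*(-29/5)) - 270) = 164*((0 + 58) - 270) = 164*(58 - 270) = 164*(-212) = -34768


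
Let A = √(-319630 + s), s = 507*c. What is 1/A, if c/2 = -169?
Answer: -I*√122749/245498 ≈ -0.0014271*I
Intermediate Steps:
c = -338 (c = 2*(-169) = -338)
s = -171366 (s = 507*(-338) = -171366)
A = 2*I*√122749 (A = √(-319630 - 171366) = √(-490996) = 2*I*√122749 ≈ 700.71*I)
1/A = 1/(2*I*√122749) = -I*√122749/245498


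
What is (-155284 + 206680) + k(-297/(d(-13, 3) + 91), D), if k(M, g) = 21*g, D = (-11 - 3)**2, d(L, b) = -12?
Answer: 55512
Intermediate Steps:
D = 196 (D = (-14)**2 = 196)
(-155284 + 206680) + k(-297/(d(-13, 3) + 91), D) = (-155284 + 206680) + 21*196 = 51396 + 4116 = 55512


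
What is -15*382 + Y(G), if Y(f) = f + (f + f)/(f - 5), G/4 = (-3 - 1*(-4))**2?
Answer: -5734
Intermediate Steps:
G = 4 (G = 4*(-3 - 1*(-4))**2 = 4*(-3 + 4)**2 = 4*1**2 = 4*1 = 4)
Y(f) = f + 2*f/(-5 + f) (Y(f) = f + (2*f)/(-5 + f) = f + 2*f/(-5 + f))
-15*382 + Y(G) = -15*382 + 4*(-3 + 4)/(-5 + 4) = -5730 + 4*1/(-1) = -5730 + 4*(-1)*1 = -5730 - 4 = -5734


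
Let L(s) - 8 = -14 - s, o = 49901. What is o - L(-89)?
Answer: 49818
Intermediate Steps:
L(s) = -6 - s (L(s) = 8 + (-14 - s) = -6 - s)
o - L(-89) = 49901 - (-6 - 1*(-89)) = 49901 - (-6 + 89) = 49901 - 1*83 = 49901 - 83 = 49818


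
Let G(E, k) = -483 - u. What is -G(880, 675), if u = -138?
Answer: 345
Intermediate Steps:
G(E, k) = -345 (G(E, k) = -483 - 1*(-138) = -483 + 138 = -345)
-G(880, 675) = -1*(-345) = 345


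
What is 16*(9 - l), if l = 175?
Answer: -2656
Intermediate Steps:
16*(9 - l) = 16*(9 - 1*175) = 16*(9 - 175) = 16*(-166) = -2656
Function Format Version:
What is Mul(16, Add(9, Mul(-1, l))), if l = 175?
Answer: -2656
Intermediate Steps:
Mul(16, Add(9, Mul(-1, l))) = Mul(16, Add(9, Mul(-1, 175))) = Mul(16, Add(9, -175)) = Mul(16, -166) = -2656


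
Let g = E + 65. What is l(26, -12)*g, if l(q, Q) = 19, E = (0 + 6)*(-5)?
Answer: 665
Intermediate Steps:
E = -30 (E = 6*(-5) = -30)
g = 35 (g = -30 + 65 = 35)
l(26, -12)*g = 19*35 = 665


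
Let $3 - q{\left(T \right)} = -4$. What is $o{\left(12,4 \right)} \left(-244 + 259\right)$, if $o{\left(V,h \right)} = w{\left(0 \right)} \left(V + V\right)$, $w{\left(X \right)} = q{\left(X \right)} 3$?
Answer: $7560$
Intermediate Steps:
$q{\left(T \right)} = 7$ ($q{\left(T \right)} = 3 - -4 = 3 + 4 = 7$)
$w{\left(X \right)} = 21$ ($w{\left(X \right)} = 7 \cdot 3 = 21$)
$o{\left(V,h \right)} = 42 V$ ($o{\left(V,h \right)} = 21 \left(V + V\right) = 21 \cdot 2 V = 42 V$)
$o{\left(12,4 \right)} \left(-244 + 259\right) = 42 \cdot 12 \left(-244 + 259\right) = 504 \cdot 15 = 7560$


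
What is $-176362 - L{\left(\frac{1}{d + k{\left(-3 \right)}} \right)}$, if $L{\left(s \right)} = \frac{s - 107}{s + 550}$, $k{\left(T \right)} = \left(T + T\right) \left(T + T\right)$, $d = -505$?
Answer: $- \frac{5054705706}{28661} \approx -1.7636 \cdot 10^{5}$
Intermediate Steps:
$k{\left(T \right)} = 4 T^{2}$ ($k{\left(T \right)} = 2 T 2 T = 4 T^{2}$)
$L{\left(s \right)} = \frac{-107 + s}{550 + s}$
$-176362 - L{\left(\frac{1}{d + k{\left(-3 \right)}} \right)} = -176362 - \frac{-107 + \frac{1}{-505 + 4 \left(-3\right)^{2}}}{550 + \frac{1}{-505 + 4 \left(-3\right)^{2}}} = -176362 - \frac{-107 + \frac{1}{-505 + 4 \cdot 9}}{550 + \frac{1}{-505 + 4 \cdot 9}} = -176362 - \frac{-107 + \frac{1}{-505 + 36}}{550 + \frac{1}{-505 + 36}} = -176362 - \frac{-107 + \frac{1}{-469}}{550 + \frac{1}{-469}} = -176362 - \frac{-107 - \frac{1}{469}}{550 - \frac{1}{469}} = -176362 - \frac{1}{\frac{257949}{469}} \left(- \frac{50184}{469}\right) = -176362 - \frac{469}{257949} \left(- \frac{50184}{469}\right) = -176362 - - \frac{5576}{28661} = -176362 + \frac{5576}{28661} = - \frac{5054705706}{28661}$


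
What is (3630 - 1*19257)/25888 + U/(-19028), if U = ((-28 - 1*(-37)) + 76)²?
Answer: -121097839/123149216 ≈ -0.98334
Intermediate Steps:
U = 7225 (U = ((-28 + 37) + 76)² = (9 + 76)² = 85² = 7225)
(3630 - 1*19257)/25888 + U/(-19028) = (3630 - 1*19257)/25888 + 7225/(-19028) = (3630 - 19257)*(1/25888) + 7225*(-1/19028) = -15627*1/25888 - 7225/19028 = -15627/25888 - 7225/19028 = -121097839/123149216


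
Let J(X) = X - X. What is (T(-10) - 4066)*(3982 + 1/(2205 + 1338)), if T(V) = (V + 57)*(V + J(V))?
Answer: -21331639224/1181 ≈ -1.8062e+7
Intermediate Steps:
J(X) = 0
T(V) = V*(57 + V) (T(V) = (V + 57)*(V + 0) = (57 + V)*V = V*(57 + V))
(T(-10) - 4066)*(3982 + 1/(2205 + 1338)) = (-10*(57 - 10) - 4066)*(3982 + 1/(2205 + 1338)) = (-10*47 - 4066)*(3982 + 1/3543) = (-470 - 4066)*(3982 + 1/3543) = -4536*14108227/3543 = -21331639224/1181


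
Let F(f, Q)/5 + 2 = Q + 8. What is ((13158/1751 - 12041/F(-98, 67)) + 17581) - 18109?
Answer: -20807873/37595 ≈ -553.47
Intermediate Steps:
F(f, Q) = 30 + 5*Q (F(f, Q) = -10 + 5*(Q + 8) = -10 + 5*(8 + Q) = -10 + (40 + 5*Q) = 30 + 5*Q)
((13158/1751 - 12041/F(-98, 67)) + 17581) - 18109 = ((13158/1751 - 12041/(30 + 5*67)) + 17581) - 18109 = ((13158*(1/1751) - 12041/(30 + 335)) + 17581) - 18109 = ((774/103 - 12041/365) + 17581) - 18109 = (-957713/37595 + 17581) - 18109 = 659999982/37595 - 18109 = -20807873/37595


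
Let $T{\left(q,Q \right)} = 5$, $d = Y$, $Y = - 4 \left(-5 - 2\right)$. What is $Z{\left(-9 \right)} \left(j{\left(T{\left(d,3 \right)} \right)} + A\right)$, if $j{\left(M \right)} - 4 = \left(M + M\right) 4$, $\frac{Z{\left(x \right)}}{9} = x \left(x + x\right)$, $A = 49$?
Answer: $135594$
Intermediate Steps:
$Y = 28$ ($Y = \left(-4\right) \left(-7\right) = 28$)
$d = 28$
$Z{\left(x \right)} = 18 x^{2}$ ($Z{\left(x \right)} = 9 x \left(x + x\right) = 9 x 2 x = 9 \cdot 2 x^{2} = 18 x^{2}$)
$j{\left(M \right)} = 4 + 8 M$ ($j{\left(M \right)} = 4 + \left(M + M\right) 4 = 4 + 2 M 4 = 4 + 8 M$)
$Z{\left(-9 \right)} \left(j{\left(T{\left(d,3 \right)} \right)} + A\right) = 18 \left(-9\right)^{2} \left(\left(4 + 8 \cdot 5\right) + 49\right) = 18 \cdot 81 \left(\left(4 + 40\right) + 49\right) = 1458 \left(44 + 49\right) = 1458 \cdot 93 = 135594$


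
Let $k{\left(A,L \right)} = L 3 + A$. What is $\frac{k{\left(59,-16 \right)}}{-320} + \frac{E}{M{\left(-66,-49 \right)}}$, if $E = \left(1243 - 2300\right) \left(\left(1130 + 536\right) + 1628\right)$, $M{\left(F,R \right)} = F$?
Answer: $\frac{185693639}{3520} \approx 52754.0$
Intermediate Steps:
$E = -3481758$ ($E = - 1057 \left(1666 + 1628\right) = \left(-1057\right) 3294 = -3481758$)
$k{\left(A,L \right)} = A + 3 L$ ($k{\left(A,L \right)} = 3 L + A = A + 3 L$)
$\frac{k{\left(59,-16 \right)}}{-320} + \frac{E}{M{\left(-66,-49 \right)}} = \frac{59 + 3 \left(-16\right)}{-320} - \frac{3481758}{-66} = \left(59 - 48\right) \left(- \frac{1}{320}\right) - - \frac{580293}{11} = 11 \left(- \frac{1}{320}\right) + \frac{580293}{11} = - \frac{11}{320} + \frac{580293}{11} = \frac{185693639}{3520}$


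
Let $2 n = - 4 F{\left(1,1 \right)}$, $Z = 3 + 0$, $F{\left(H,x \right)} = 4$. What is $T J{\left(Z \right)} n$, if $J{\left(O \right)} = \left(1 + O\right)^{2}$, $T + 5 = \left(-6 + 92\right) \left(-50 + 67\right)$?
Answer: $-186496$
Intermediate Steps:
$Z = 3$
$T = 1457$ ($T = -5 + \left(-6 + 92\right) \left(-50 + 67\right) = -5 + 86 \cdot 17 = -5 + 1462 = 1457$)
$n = -8$ ($n = \frac{\left(-4\right) 4}{2} = \frac{1}{2} \left(-16\right) = -8$)
$T J{\left(Z \right)} n = 1457 \left(1 + 3\right)^{2} \left(-8\right) = 1457 \cdot 4^{2} \left(-8\right) = 1457 \cdot 16 \left(-8\right) = 23312 \left(-8\right) = -186496$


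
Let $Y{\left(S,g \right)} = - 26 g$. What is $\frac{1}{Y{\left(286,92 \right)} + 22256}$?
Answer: $\frac{1}{19864} \approx 5.0342 \cdot 10^{-5}$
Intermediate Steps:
$\frac{1}{Y{\left(286,92 \right)} + 22256} = \frac{1}{\left(-26\right) 92 + 22256} = \frac{1}{-2392 + 22256} = \frac{1}{19864}$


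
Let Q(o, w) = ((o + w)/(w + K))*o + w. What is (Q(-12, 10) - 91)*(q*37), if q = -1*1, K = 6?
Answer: 5883/2 ≈ 2941.5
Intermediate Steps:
Q(o, w) = w + o*(o + w)/(6 + w) (Q(o, w) = ((o + w)/(w + 6))*o + w = ((o + w)/(6 + w))*o + w = o*(o + w)/(6 + w) + w = w + o*(o + w)/(6 + w))
q = -1
(Q(-12, 10) - 91)*(q*37) = (((-12)² + 10² + 6*10 - 12*10)/(6 + 10) - 91)*(-1*37) = ((144 + 100 + 60 - 120)/16 - 91)*(-37) = ((1/16)*184 - 91)*(-37) = (23/2 - 91)*(-37) = -159/2*(-37) = 5883/2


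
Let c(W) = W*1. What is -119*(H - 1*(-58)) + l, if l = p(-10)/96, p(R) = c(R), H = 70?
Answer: -731141/48 ≈ -15232.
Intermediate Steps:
c(W) = W
p(R) = R
l = -5/48 (l = -10/96 = -10*1/96 = -5/48 ≈ -0.10417)
-119*(H - 1*(-58)) + l = -119*(70 - 1*(-58)) - 5/48 = -119*(70 + 58) - 5/48 = -119*128 - 5/48 = -15232 - 5/48 = -731141/48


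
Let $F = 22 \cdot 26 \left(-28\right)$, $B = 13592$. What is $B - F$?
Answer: $29608$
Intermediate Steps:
$F = -16016$ ($F = 572 \left(-28\right) = -16016$)
$B - F = 13592 - -16016 = 13592 + 16016 = 29608$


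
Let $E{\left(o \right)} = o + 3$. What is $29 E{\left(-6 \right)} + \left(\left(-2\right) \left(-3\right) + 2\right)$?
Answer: $-79$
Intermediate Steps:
$E{\left(o \right)} = 3 + o$
$29 E{\left(-6 \right)} + \left(\left(-2\right) \left(-3\right) + 2\right) = 29 \left(3 - 6\right) + \left(\left(-2\right) \left(-3\right) + 2\right) = 29 \left(-3\right) + \left(6 + 2\right) = -87 + 8 = -79$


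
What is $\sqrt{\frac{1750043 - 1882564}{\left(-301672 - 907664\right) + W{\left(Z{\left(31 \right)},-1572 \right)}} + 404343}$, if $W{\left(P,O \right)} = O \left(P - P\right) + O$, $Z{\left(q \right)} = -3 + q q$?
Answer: $\frac{\sqrt{148221891817866555}}{605454} \approx 635.88$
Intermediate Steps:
$Z{\left(q \right)} = -3 + q^{2}$
$W{\left(P,O \right)} = O$ ($W{\left(P,O \right)} = O 0 + O = 0 + O = O$)
$\sqrt{\frac{1750043 - 1882564}{\left(-301672 - 907664\right) + W{\left(Z{\left(31 \right)},-1572 \right)}} + 404343} = \sqrt{\frac{1750043 - 1882564}{\left(-301672 - 907664\right) - 1572} + 404343} = \sqrt{- \frac{132521}{\left(-301672 - 907664\right) - 1572} + 404343} = \sqrt{- \frac{132521}{-1209336 - 1572} + 404343} = \sqrt{- \frac{132521}{-1210908} + 404343} = \sqrt{\left(-132521\right) \left(- \frac{1}{1210908}\right) + 404343} = \sqrt{\frac{132521}{1210908} + 404343} = \sqrt{\frac{489622305965}{1210908}} = \frac{\sqrt{148221891817866555}}{605454}$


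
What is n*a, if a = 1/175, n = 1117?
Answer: 1117/175 ≈ 6.3829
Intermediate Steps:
a = 1/175 ≈ 0.0057143
n*a = 1117*(1/175) = 1117/175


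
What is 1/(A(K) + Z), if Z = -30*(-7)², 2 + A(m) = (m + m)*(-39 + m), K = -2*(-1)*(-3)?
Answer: -1/932 ≈ -0.0010730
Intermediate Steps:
K = -6 (K = 2*(-3) = -6)
A(m) = -2 + 2*m*(-39 + m) (A(m) = -2 + (m + m)*(-39 + m) = -2 + (2*m)*(-39 + m) = -2 + 2*m*(-39 + m))
Z = -1470 (Z = -30*49 = -1470)
1/(A(K) + Z) = 1/((-2 - 78*(-6) + 2*(-6)²) - 1470) = 1/((-2 + 468 + 2*36) - 1470) = 1/((-2 + 468 + 72) - 1470) = 1/(538 - 1470) = 1/(-932) = -1/932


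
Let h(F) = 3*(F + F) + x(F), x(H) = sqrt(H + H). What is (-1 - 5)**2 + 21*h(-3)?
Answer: -342 + 21*I*sqrt(6) ≈ -342.0 + 51.439*I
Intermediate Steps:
x(H) = sqrt(2)*sqrt(H) (x(H) = sqrt(2*H) = sqrt(2)*sqrt(H))
h(F) = 6*F + sqrt(2)*sqrt(F) (h(F) = 3*(F + F) + sqrt(2)*sqrt(F) = 3*(2*F) + sqrt(2)*sqrt(F) = 6*F + sqrt(2)*sqrt(F))
(-1 - 5)**2 + 21*h(-3) = (-1 - 5)**2 + 21*(6*(-3) + sqrt(2)*sqrt(-3)) = (-6)**2 + 21*(-18 + sqrt(2)*(I*sqrt(3))) = 36 + 21*(-18 + I*sqrt(6)) = 36 + (-378 + 21*I*sqrt(6)) = -342 + 21*I*sqrt(6)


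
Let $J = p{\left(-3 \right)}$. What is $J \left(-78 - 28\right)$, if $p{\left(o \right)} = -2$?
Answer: $212$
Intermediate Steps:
$J = -2$
$J \left(-78 - 28\right) = - 2 \left(-78 - 28\right) = \left(-2\right) \left(-106\right) = 212$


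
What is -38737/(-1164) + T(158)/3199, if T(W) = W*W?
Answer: 152977759/3723636 ≈ 41.083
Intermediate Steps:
T(W) = W**2
-38737/(-1164) + T(158)/3199 = -38737/(-1164) + 158**2/3199 = -38737*(-1/1164) + 24964*(1/3199) = 38737/1164 + 24964/3199 = 152977759/3723636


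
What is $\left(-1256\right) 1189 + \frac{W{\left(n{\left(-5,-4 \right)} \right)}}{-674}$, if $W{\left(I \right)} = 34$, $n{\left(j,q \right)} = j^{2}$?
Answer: $- \frac{503270425}{337} \approx -1.4934 \cdot 10^{6}$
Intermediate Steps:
$\left(-1256\right) 1189 + \frac{W{\left(n{\left(-5,-4 \right)} \right)}}{-674} = \left(-1256\right) 1189 + \frac{34}{-674} = -1493384 + 34 \left(- \frac{1}{674}\right) = -1493384 - \frac{17}{337} = - \frac{503270425}{337}$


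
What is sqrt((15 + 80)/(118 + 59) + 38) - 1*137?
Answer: -137 + sqrt(1207317)/177 ≈ -130.79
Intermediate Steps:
sqrt((15 + 80)/(118 + 59) + 38) - 1*137 = sqrt(95/177 + 38) - 137 = sqrt(6821/177) - 137 = sqrt(1207317)/177 - 137 = -137 + sqrt(1207317)/177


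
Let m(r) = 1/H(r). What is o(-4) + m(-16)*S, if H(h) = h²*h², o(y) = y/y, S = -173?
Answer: 65363/65536 ≈ 0.99736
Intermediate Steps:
o(y) = 1
H(h) = h⁴
m(r) = r⁻⁴ (m(r) = 1/(r⁴) = r⁻⁴)
o(-4) + m(-16)*S = 1 - 173/(-16)⁴ = 1 + (1/65536)*(-173) = 1 - 173/65536 = 65363/65536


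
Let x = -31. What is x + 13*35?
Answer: 424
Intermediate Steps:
x + 13*35 = -31 + 13*35 = -31 + 455 = 424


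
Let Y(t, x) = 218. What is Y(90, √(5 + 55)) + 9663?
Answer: 9881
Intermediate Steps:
Y(90, √(5 + 55)) + 9663 = 218 + 9663 = 9881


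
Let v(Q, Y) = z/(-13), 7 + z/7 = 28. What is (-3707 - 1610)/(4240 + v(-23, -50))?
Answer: -69121/54973 ≈ -1.2574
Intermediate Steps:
z = 147 (z = -49 + 7*28 = -49 + 196 = 147)
v(Q, Y) = -147/13 (v(Q, Y) = 147/(-13) = 147*(-1/13) = -147/13)
(-3707 - 1610)/(4240 + v(-23, -50)) = (-3707 - 1610)/(4240 - 147/13) = -5317/54973/13 = -5317*13/54973 = -69121/54973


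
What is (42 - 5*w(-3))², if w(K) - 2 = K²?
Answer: 169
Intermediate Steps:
w(K) = 2 + K²
(42 - 5*w(-3))² = (42 - 5*(2 + (-3)²))² = (42 - 5*(2 + 9))² = (42 - 5*11)² = (42 - 55)² = (-13)² = 169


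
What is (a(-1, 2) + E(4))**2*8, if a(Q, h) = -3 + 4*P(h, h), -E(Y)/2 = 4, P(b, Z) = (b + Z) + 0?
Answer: 200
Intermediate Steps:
P(b, Z) = Z + b (P(b, Z) = (Z + b) + 0 = Z + b)
E(Y) = -8 (E(Y) = -2*4 = -8)
a(Q, h) = -3 + 8*h (a(Q, h) = -3 + 4*(h + h) = -3 + 4*(2*h) = -3 + 8*h)
(a(-1, 2) + E(4))**2*8 = ((-3 + 8*2) - 8)**2*8 = ((-3 + 16) - 8)**2*8 = (13 - 8)**2*8 = 5**2*8 = 25*8 = 200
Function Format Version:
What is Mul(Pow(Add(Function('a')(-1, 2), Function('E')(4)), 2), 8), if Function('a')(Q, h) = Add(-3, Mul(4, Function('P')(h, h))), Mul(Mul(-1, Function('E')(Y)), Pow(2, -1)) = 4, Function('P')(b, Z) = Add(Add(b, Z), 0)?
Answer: 200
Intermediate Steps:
Function('P')(b, Z) = Add(Z, b) (Function('P')(b, Z) = Add(Add(Z, b), 0) = Add(Z, b))
Function('E')(Y) = -8 (Function('E')(Y) = Mul(-2, 4) = -8)
Function('a')(Q, h) = Add(-3, Mul(8, h)) (Function('a')(Q, h) = Add(-3, Mul(4, Add(h, h))) = Add(-3, Mul(4, Mul(2, h))) = Add(-3, Mul(8, h)))
Mul(Pow(Add(Function('a')(-1, 2), Function('E')(4)), 2), 8) = Mul(Pow(Add(Add(-3, Mul(8, 2)), -8), 2), 8) = Mul(Pow(Add(Add(-3, 16), -8), 2), 8) = Mul(Pow(Add(13, -8), 2), 8) = Mul(Pow(5, 2), 8) = Mul(25, 8) = 200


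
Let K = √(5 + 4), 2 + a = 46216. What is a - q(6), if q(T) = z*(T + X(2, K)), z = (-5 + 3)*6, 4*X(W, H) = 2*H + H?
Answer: 46313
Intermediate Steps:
a = 46214 (a = -2 + 46216 = 46214)
K = 3 (K = √9 = 3)
X(W, H) = 3*H/4 (X(W, H) = (2*H + H)/4 = (3*H)/4 = 3*H/4)
z = -12 (z = -2*6 = -12)
q(T) = -27 - 12*T (q(T) = -12*(T + (¾)*3) = -12*(T + 9/4) = -12*(9/4 + T) = -27 - 12*T)
a - q(6) = 46214 - (-27 - 12*6) = 46214 - (-27 - 72) = 46214 - 1*(-99) = 46214 + 99 = 46313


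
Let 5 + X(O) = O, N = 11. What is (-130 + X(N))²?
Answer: 15376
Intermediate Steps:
X(O) = -5 + O
(-130 + X(N))² = (-130 + (-5 + 11))² = (-130 + 6)² = (-124)² = 15376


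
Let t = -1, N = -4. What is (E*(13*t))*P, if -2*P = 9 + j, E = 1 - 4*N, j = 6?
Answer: 3315/2 ≈ 1657.5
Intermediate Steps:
E = 17 (E = 1 - 4*(-4) = 1 + 16 = 17)
P = -15/2 (P = -(9 + 6)/2 = -1/2*15 = -15/2 ≈ -7.5000)
(E*(13*t))*P = (17*(13*(-1)))*(-15/2) = (17*(-13))*(-15/2) = -221*(-15/2) = 3315/2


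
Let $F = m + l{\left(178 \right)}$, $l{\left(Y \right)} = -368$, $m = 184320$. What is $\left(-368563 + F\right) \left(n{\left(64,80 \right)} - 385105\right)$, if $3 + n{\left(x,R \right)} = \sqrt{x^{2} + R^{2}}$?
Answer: $71095172988 - 2953776 \sqrt{41} \approx 7.1076 \cdot 10^{10}$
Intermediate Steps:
$F = 183952$ ($F = 184320 - 368 = 183952$)
$n{\left(x,R \right)} = -3 + \sqrt{R^{2} + x^{2}}$ ($n{\left(x,R \right)} = -3 + \sqrt{x^{2} + R^{2}} = -3 + \sqrt{R^{2} + x^{2}}$)
$\left(-368563 + F\right) \left(n{\left(64,80 \right)} - 385105\right) = \left(-368563 + 183952\right) \left(\left(-3 + \sqrt{80^{2} + 64^{2}}\right) - 385105\right) = - 184611 \left(\left(-3 + \sqrt{6400 + 4096}\right) - 385105\right) = - 184611 \left(\left(-3 + \sqrt{10496}\right) - 385105\right) = - 184611 \left(\left(-3 + 16 \sqrt{41}\right) - 385105\right) = - 184611 \left(-385108 + 16 \sqrt{41}\right) = 71095172988 - 2953776 \sqrt{41}$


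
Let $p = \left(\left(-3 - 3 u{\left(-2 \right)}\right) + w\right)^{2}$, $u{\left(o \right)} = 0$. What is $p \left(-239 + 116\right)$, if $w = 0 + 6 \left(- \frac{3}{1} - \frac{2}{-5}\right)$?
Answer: $- \frac{1063827}{25} \approx -42553.0$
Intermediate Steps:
$w = - \frac{78}{5}$ ($w = 0 + 6 \left(\left(-3\right) 1 - - \frac{2}{5}\right) = 0 + 6 \left(-3 + \frac{2}{5}\right) = 0 + 6 \left(- \frac{13}{5}\right) = 0 - \frac{78}{5} = - \frac{78}{5} \approx -15.6$)
$p = \frac{8649}{25}$ ($p = \left(\left(-3 - 0\right) - \frac{78}{5}\right)^{2} = \left(\left(-3 + 0\right) - \frac{78}{5}\right)^{2} = \left(-3 - \frac{78}{5}\right)^{2} = \left(- \frac{93}{5}\right)^{2} = \frac{8649}{25} \approx 345.96$)
$p \left(-239 + 116\right) = \frac{8649 \left(-239 + 116\right)}{25} = \frac{8649}{25} \left(-123\right) = - \frac{1063827}{25}$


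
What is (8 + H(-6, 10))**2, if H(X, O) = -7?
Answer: 1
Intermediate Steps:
(8 + H(-6, 10))**2 = (8 - 7)**2 = 1**2 = 1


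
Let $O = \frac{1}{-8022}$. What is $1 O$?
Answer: $- \frac{1}{8022} \approx -0.00012466$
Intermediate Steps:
$O = - \frac{1}{8022} \approx -0.00012466$
$1 O = 1 \left(- \frac{1}{8022}\right) = - \frac{1}{8022}$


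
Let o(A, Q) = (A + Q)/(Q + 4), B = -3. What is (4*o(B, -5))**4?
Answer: 1048576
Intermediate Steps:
o(A, Q) = (A + Q)/(4 + Q)
(4*o(B, -5))**4 = (4*((-3 - 5)/(4 - 5)))**4 = (4*(-8/(-1)))**4 = (4*(-1*(-8)))**4 = (4*8)**4 = 32**4 = 1048576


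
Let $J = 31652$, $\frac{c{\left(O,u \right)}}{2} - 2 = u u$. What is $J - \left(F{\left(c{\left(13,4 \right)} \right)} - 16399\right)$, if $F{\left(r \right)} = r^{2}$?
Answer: $46755$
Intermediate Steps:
$c{\left(O,u \right)} = 4 + 2 u^{2}$ ($c{\left(O,u \right)} = 4 + 2 u u = 4 + 2 u^{2}$)
$J - \left(F{\left(c{\left(13,4 \right)} \right)} - 16399\right) = 31652 - \left(\left(4 + 2 \cdot 4^{2}\right)^{2} - 16399\right) = 31652 - \left(\left(4 + 2 \cdot 16\right)^{2} - 16399\right) = 31652 - \left(\left(4 + 32\right)^{2} - 16399\right) = 31652 - \left(36^{2} - 16399\right) = 31652 - \left(1296 - 16399\right) = 31652 - -15103 = 31652 + 15103 = 46755$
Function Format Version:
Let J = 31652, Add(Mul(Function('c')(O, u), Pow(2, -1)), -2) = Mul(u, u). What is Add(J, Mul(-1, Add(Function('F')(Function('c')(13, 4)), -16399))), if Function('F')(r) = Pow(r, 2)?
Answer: 46755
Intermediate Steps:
Function('c')(O, u) = Add(4, Mul(2, Pow(u, 2))) (Function('c')(O, u) = Add(4, Mul(2, Mul(u, u))) = Add(4, Mul(2, Pow(u, 2))))
Add(J, Mul(-1, Add(Function('F')(Function('c')(13, 4)), -16399))) = Add(31652, Mul(-1, Add(Pow(Add(4, Mul(2, Pow(4, 2))), 2), -16399))) = Add(31652, Mul(-1, Add(Pow(Add(4, Mul(2, 16)), 2), -16399))) = Add(31652, Mul(-1, Add(Pow(Add(4, 32), 2), -16399))) = Add(31652, Mul(-1, Add(Pow(36, 2), -16399))) = Add(31652, Mul(-1, Add(1296, -16399))) = Add(31652, Mul(-1, -15103)) = Add(31652, 15103) = 46755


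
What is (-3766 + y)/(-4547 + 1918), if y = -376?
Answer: 4142/2629 ≈ 1.5755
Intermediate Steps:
(-3766 + y)/(-4547 + 1918) = (-3766 - 376)/(-4547 + 1918) = -4142/(-2629) = -4142*(-1/2629) = 4142/2629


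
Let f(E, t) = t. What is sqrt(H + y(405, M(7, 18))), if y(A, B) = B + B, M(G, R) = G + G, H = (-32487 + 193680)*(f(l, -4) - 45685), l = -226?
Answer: I*sqrt(7364746949) ≈ 85818.0*I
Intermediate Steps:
H = -7364746977 (H = (-32487 + 193680)*(-4 - 45685) = 161193*(-45689) = -7364746977)
M(G, R) = 2*G
y(A, B) = 2*B
sqrt(H + y(405, M(7, 18))) = sqrt(-7364746977 + 2*(2*7)) = sqrt(-7364746977 + 2*14) = sqrt(-7364746977 + 28) = sqrt(-7364746949) = I*sqrt(7364746949)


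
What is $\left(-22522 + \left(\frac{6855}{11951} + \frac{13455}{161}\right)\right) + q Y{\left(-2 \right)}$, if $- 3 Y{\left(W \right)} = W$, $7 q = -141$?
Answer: $- \frac{1878207028}{83657} \approx -22451.0$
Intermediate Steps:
$q = - \frac{141}{7}$ ($q = \frac{1}{7} \left(-141\right) = - \frac{141}{7} \approx -20.143$)
$Y{\left(W \right)} = - \frac{W}{3}$
$\left(-22522 + \left(\frac{6855}{11951} + \frac{13455}{161}\right)\right) + q Y{\left(-2 \right)} = \left(-22522 + \left(\frac{6855}{11951} + \frac{13455}{161}\right)\right) - \frac{141 \left(\left(- \frac{1}{3}\right) \left(-2\right)\right)}{7} = \left(-22522 + \left(6855 \cdot \frac{1}{11951} + 13455 \cdot \frac{1}{161}\right)\right) - \frac{94}{7} = \left(-22522 + \left(\frac{6855}{11951} + \frac{585}{7}\right)\right) - \frac{94}{7} = \left(-22522 + \frac{7039320}{83657}\right) - \frac{94}{7} = - \frac{1877083634}{83657} - \frac{94}{7} = - \frac{1878207028}{83657}$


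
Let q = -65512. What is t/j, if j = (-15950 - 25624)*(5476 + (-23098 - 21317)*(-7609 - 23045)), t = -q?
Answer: -16378/14150780245641 ≈ -1.1574e-9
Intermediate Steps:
t = 65512 (t = -1*(-65512) = 65512)
j = -56603120982564 (j = -41574*(5476 - 44415*(-30654)) = -41574*(5476 + 1361497410) = -41574*1361502886 = -56603120982564)
t/j = 65512/(-56603120982564) = 65512*(-1/56603120982564) = -16378/14150780245641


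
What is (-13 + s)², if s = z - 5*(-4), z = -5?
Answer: 4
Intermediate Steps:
s = 15 (s = -5 - 5*(-4) = -5 + 20 = 15)
(-13 + s)² = (-13 + 15)² = 2² = 4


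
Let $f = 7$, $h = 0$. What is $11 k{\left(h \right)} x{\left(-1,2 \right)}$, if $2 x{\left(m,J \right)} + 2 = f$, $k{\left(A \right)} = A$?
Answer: $0$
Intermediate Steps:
$x{\left(m,J \right)} = \frac{5}{2}$ ($x{\left(m,J \right)} = -1 + \frac{1}{2} \cdot 7 = -1 + \frac{7}{2} = \frac{5}{2}$)
$11 k{\left(h \right)} x{\left(-1,2 \right)} = 11 \cdot 0 \cdot \frac{5}{2} = 0 \cdot \frac{5}{2} = 0$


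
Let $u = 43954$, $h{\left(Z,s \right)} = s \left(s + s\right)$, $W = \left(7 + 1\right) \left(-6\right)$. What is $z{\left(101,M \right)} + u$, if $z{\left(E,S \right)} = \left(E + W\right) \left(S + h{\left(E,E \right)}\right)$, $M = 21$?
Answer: $1126373$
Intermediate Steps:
$W = -48$ ($W = 8 \left(-6\right) = -48$)
$h{\left(Z,s \right)} = 2 s^{2}$ ($h{\left(Z,s \right)} = s 2 s = 2 s^{2}$)
$z{\left(E,S \right)} = \left(-48 + E\right) \left(S + 2 E^{2}\right)$ ($z{\left(E,S \right)} = \left(E - 48\right) \left(S + 2 E^{2}\right) = \left(-48 + E\right) \left(S + 2 E^{2}\right)$)
$z{\left(101,M \right)} + u = \left(- 96 \cdot 101^{2} - 1008 + 2 \cdot 101^{3} + 101 \cdot 21\right) + 43954 = \left(\left(-96\right) 10201 - 1008 + 2 \cdot 1030301 + 2121\right) + 43954 = \left(-979296 - 1008 + 2060602 + 2121\right) + 43954 = 1082419 + 43954 = 1126373$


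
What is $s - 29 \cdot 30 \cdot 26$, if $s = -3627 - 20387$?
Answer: $-46634$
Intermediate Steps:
$s = -24014$ ($s = -3627 - 20387 = -24014$)
$s - 29 \cdot 30 \cdot 26 = -24014 - 29 \cdot 30 \cdot 26 = -24014 - 870 \cdot 26 = -24014 - 22620 = -46634$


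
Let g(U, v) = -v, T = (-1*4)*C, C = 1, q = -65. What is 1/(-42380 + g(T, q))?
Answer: -1/42315 ≈ -2.3632e-5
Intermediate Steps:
T = -4 (T = -1*4*1 = -4*1 = -4)
1/(-42380 + g(T, q)) = 1/(-42380 - 1*(-65)) = 1/(-42380 + 65) = 1/(-42315) = -1/42315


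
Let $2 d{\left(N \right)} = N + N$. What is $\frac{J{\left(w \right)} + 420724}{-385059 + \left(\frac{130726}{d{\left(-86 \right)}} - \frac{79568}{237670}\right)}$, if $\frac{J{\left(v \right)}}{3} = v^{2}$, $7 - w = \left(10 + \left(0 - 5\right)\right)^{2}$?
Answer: $- \frac{538706624720}{493846008053} \approx -1.0908$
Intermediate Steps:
$d{\left(N \right)} = N$ ($d{\left(N \right)} = \frac{N + N}{2} = \frac{2 N}{2} = N$)
$w = -18$ ($w = 7 - \left(10 + \left(0 - 5\right)\right)^{2} = 7 - \left(10 - 5\right)^{2} = 7 - 5^{2} = 7 - 25 = -18$)
$J{\left(v \right)} = 3 v^{2}$
$\frac{J{\left(w \right)} + 420724}{-385059 + \left(\frac{130726}{d{\left(-86 \right)}} - \frac{79568}{237670}\right)} = \frac{3 \left(-18\right)^{2} + 420724}{-385059 + \left(\frac{130726}{-86} - \frac{79568}{237670}\right)} = \frac{3 \cdot 324 + 420724}{-385059 + \left(130726 \left(- \frac{1}{86}\right) - \frac{39784}{118835}\right)} = \frac{972 + 420724}{-385059 - \frac{7769122817}{5109905}} = \frac{421696}{-385059 - \frac{7769122817}{5109905}} = \frac{421696}{- \frac{1975384032212}{5109905}} = 421696 \left(- \frac{5109905}{1975384032212}\right) = - \frac{538706624720}{493846008053}$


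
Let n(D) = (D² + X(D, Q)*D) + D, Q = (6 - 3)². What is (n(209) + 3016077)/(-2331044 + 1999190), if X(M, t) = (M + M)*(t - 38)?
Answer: -526469/331854 ≈ -1.5864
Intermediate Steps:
Q = 9 (Q = 3² = 9)
X(M, t) = 2*M*(-38 + t) (X(M, t) = (2*M)*(-38 + t) = 2*M*(-38 + t))
n(D) = D - 57*D² (n(D) = (D² + (2*D*(-38 + 9))*D) + D = (D² + (2*D*(-29))*D) + D = (D² + (-58*D)*D) + D = (D² - 58*D²) + D = -57*D² + D = D - 57*D²)
(n(209) + 3016077)/(-2331044 + 1999190) = (209*(1 - 57*209) + 3016077)/(-2331044 + 1999190) = (209*(1 - 11913) + 3016077)/(-331854) = (209*(-11912) + 3016077)*(-1/331854) = (-2489608 + 3016077)*(-1/331854) = 526469*(-1/331854) = -526469/331854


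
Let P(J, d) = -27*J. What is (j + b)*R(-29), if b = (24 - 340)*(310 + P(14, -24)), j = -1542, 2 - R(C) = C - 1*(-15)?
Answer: 319136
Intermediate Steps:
R(C) = -13 - C (R(C) = 2 - (C - 1*(-15)) = 2 - (C + 15) = 2 - (15 + C) = 2 + (-15 - C) = -13 - C)
b = 21488 (b = (24 - 340)*(310 - 27*14) = -316*(310 - 378) = -316*(-68) = 21488)
(j + b)*R(-29) = (-1542 + 21488)*(-13 - 1*(-29)) = 19946*(-13 + 29) = 19946*16 = 319136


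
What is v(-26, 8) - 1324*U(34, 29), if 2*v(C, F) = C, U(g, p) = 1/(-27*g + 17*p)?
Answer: -4201/425 ≈ -9.8847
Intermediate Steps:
v(C, F) = C/2
v(-26, 8) - 1324*U(34, 29) = (1/2)*(-26) - 1324/(-27*34 + 17*29) = -13 - 1324/(-918 + 493) = -13 - 1324/(-425) = -13 - 1324*(-1/425) = -13 + 1324/425 = -4201/425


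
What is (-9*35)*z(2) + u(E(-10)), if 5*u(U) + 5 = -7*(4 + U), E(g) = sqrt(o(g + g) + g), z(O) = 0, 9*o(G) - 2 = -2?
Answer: -33/5 - 7*I*sqrt(10)/5 ≈ -6.6 - 4.4272*I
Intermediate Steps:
o(G) = 0 (o(G) = 2/9 + (1/9)*(-2) = 2/9 - 2/9 = 0)
E(g) = sqrt(g) (E(g) = sqrt(0 + g) = sqrt(g))
u(U) = -33/5 - 7*U/5 (u(U) = -1 + (-7*(4 + U))/5 = -1 + (-28 - 7*U)/5 = -1 + (-28/5 - 7*U/5) = -33/5 - 7*U/5)
(-9*35)*z(2) + u(E(-10)) = -9*35*0 + (-33/5 - 7*I*sqrt(10)/5) = -315*0 + (-33/5 - 7*I*sqrt(10)/5) = 0 + (-33/5 - 7*I*sqrt(10)/5) = -33/5 - 7*I*sqrt(10)/5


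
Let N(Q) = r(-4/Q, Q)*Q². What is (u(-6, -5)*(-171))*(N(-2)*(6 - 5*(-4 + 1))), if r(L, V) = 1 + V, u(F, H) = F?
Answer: -86184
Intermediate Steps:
N(Q) = Q²*(1 + Q) (N(Q) = (1 + Q)*Q² = Q²*(1 + Q))
(u(-6, -5)*(-171))*(N(-2)*(6 - 5*(-4 + 1))) = (-6*(-171))*(((-2)²*(1 - 2))*(6 - 5*(-4 + 1))) = 1026*((4*(-1))*(6 - 5*(-3))) = 1026*(-4*(6 + 15)) = 1026*(-4*21) = 1026*(-84) = -86184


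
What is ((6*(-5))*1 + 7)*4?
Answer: -92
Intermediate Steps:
((6*(-5))*1 + 7)*4 = (-30*1 + 7)*4 = (-30 + 7)*4 = -23*4 = -92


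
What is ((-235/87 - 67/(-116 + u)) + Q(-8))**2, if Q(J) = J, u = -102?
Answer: 38859842641/359709156 ≈ 108.03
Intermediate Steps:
((-235/87 - 67/(-116 + u)) + Q(-8))**2 = ((-235/87 - 67/(-116 - 102)) - 8)**2 = ((-235*1/87 - 67/(-218)) - 8)**2 = ((-235/87 - 67*(-1/218)) - 8)**2 = ((-235/87 + 67/218) - 8)**2 = (-45401/18966 - 8)**2 = (-197129/18966)**2 = 38859842641/359709156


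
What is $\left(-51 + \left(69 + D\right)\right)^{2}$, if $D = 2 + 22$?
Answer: $1764$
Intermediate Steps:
$D = 24$
$\left(-51 + \left(69 + D\right)\right)^{2} = \left(-51 + \left(69 + 24\right)\right)^{2} = \left(-51 + 93\right)^{2} = 42^{2} = 1764$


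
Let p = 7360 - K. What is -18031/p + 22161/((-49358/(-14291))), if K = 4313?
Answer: 964103612899/150393826 ≈ 6410.5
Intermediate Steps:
p = 3047 (p = 7360 - 1*4313 = 7360 - 4313 = 3047)
-18031/p + 22161/((-49358/(-14291))) = -18031/3047 + 22161/((-49358/(-14291))) = -18031*1/3047 + 22161/((-49358*(-1/14291))) = -18031/3047 + 22161/(49358/14291) = -18031/3047 + 22161*(14291/49358) = -18031/3047 + 316702851/49358 = 964103612899/150393826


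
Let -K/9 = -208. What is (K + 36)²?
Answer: 3640464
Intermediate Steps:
K = 1872 (K = -9*(-208) = 1872)
(K + 36)² = (1872 + 36)² = 1908² = 3640464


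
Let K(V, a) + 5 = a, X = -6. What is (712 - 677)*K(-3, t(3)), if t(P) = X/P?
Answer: -245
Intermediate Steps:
t(P) = -6/P
K(V, a) = -5 + a
(712 - 677)*K(-3, t(3)) = (712 - 677)*(-5 - 6/3) = 35*(-5 - 6*⅓) = 35*(-5 - 2) = 35*(-7) = -245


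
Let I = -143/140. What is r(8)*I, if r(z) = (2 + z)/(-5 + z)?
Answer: -143/42 ≈ -3.4048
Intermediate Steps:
I = -143/140 (I = -143*1/140 = -143/140 ≈ -1.0214)
r(z) = (2 + z)/(-5 + z)
r(8)*I = ((2 + 8)/(-5 + 8))*(-143/140) = (10/3)*(-143/140) = -143/42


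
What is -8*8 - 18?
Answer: -82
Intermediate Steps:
-8*8 - 18 = -64 - 18 = -82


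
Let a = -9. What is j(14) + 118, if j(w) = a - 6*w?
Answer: 25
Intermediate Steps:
j(w) = -9 - 6*w
j(14) + 118 = (-9 - 6*14) + 118 = (-9 - 84) + 118 = -93 + 118 = 25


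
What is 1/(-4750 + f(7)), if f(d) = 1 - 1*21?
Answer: -1/4770 ≈ -0.00020964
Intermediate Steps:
f(d) = -20 (f(d) = 1 - 21 = -20)
1/(-4750 + f(7)) = 1/(-4750 - 20) = 1/(-4770) = -1/4770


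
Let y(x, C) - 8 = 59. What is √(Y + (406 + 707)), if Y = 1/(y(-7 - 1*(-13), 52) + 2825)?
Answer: √2327190231/1446 ≈ 33.362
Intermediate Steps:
y(x, C) = 67 (y(x, C) = 8 + 59 = 67)
Y = 1/2892 (Y = 1/(67 + 2825) = 1/2892 ≈ 0.00034578)
√(Y + (406 + 707)) = √(1/2892 + (406 + 707)) = √(1/2892 + 1113) = √(3218797/2892) = √2327190231/1446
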